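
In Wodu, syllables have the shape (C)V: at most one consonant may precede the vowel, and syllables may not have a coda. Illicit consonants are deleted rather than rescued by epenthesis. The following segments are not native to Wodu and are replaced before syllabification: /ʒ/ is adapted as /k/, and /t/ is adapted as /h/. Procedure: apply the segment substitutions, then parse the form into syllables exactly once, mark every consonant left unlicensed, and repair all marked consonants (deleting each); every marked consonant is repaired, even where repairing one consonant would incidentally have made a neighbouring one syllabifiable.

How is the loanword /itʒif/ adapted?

iki

Substitution: /t/ → /h/, /ʒ/ → /k/, giving /ihkif/.
The consonants /h/, /f/ cannot be parsed into a legal (C)V syllable (no codas are permitted; onsets are limited to one consonant).
Deleting the stranded consonants removes /h/, /f/.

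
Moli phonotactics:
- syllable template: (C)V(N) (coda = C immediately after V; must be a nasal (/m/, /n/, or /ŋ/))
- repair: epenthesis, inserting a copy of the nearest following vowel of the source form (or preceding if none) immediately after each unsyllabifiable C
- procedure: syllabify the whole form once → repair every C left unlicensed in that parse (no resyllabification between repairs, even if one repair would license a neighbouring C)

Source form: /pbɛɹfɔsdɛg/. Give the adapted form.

pɛbɛɹɔfɔsɛdɛgɛ

Under (C)V(N), the unsyllabifiable consonants are /p/, /ɹ/, /s/, /g/ (only a nasal (/m/, /n/, or /ŋ/) is licensed in coda position; onsets are limited to one consonant).
Epenthesis after each stranded consonant: /p/ → /pɛ/, /ɹ/ → /ɹɔ/, /s/ → /sɛ/, /g/ → /gɛ/.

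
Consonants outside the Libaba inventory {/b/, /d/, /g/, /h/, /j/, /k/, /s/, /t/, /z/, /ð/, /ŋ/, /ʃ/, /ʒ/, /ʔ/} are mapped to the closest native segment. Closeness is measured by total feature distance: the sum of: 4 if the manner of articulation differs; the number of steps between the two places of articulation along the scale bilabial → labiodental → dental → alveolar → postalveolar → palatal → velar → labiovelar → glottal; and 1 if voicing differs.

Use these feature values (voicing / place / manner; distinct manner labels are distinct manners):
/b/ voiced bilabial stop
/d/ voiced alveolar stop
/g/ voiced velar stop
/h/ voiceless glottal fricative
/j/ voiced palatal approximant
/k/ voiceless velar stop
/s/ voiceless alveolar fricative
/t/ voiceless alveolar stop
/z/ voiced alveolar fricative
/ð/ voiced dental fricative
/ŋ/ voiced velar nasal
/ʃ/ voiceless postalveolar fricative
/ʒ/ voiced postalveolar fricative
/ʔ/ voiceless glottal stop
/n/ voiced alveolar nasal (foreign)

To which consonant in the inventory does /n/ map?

/ŋ/ is closest: same manner (nasal), place distance 3 (alveolar→velar), same voicing; total 3. Next closest is /d/ at distance 4.

ŋ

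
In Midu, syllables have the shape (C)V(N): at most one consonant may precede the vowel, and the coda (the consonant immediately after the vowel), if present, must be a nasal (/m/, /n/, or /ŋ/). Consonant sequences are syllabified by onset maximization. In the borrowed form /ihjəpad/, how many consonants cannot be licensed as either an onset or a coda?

Under (C)V(N), the unsyllabifiable consonants are /h/, /d/ (only a nasal (/m/, /n/, or /ŋ/) is licensed in coda position; onsets are limited to one consonant).

2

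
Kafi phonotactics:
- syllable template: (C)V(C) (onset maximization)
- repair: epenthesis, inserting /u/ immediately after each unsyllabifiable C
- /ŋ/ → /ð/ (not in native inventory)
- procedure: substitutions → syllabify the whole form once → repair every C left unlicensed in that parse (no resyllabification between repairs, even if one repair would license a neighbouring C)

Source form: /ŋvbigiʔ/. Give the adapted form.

Substitution: /ŋ/ → /ð/, giving /ðvbigiʔ/.
Syllabifying with onset maximization leaves /ð/, /v/ stranded (at most one coda consonant is licensed; onsets are limited to one consonant).
Epenthesis after each stranded consonant: /ð/ → /ðu/, /v/ → /vu/.

ðuvubigiʔ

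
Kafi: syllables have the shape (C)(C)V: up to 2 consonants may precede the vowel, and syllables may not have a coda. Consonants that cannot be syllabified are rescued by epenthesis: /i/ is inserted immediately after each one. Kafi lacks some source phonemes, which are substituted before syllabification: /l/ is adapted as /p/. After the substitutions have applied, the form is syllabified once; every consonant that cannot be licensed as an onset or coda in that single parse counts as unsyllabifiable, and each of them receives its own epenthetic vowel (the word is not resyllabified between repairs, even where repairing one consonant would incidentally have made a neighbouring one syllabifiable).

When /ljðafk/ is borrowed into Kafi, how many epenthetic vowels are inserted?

3

After substitution the input is /pjðafk/.
The unsyllabifiable consonants are /p/, /f/, /k/; each receives one epenthetic vowel.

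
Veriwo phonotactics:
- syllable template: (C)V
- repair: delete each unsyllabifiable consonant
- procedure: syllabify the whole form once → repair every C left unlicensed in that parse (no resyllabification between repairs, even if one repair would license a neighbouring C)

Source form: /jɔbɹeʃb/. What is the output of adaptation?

jɔɹe

Syllabifying with onset maximization leaves /b/, /ʃ/, /b/ stranded (no codas are permitted; onsets are limited to one consonant).
Deleting the stranded consonants removes /b/, /ʃ/, /b/.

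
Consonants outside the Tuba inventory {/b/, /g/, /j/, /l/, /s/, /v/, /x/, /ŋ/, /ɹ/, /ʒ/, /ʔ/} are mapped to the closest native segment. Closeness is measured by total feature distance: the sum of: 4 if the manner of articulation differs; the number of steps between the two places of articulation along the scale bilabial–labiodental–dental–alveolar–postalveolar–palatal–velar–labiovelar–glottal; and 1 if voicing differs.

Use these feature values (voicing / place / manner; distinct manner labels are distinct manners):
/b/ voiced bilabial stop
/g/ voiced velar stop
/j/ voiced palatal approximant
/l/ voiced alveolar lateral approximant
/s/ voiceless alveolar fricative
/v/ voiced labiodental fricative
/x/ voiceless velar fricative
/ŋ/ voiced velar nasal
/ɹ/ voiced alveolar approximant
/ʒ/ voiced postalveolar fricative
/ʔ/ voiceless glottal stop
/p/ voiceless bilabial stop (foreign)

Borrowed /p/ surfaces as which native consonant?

b

/b/ is closest: same manner (stop), place distance 0 (bilabial→bilabial), voicing differs (+1); total 1. Next closest is /v/ at distance 6.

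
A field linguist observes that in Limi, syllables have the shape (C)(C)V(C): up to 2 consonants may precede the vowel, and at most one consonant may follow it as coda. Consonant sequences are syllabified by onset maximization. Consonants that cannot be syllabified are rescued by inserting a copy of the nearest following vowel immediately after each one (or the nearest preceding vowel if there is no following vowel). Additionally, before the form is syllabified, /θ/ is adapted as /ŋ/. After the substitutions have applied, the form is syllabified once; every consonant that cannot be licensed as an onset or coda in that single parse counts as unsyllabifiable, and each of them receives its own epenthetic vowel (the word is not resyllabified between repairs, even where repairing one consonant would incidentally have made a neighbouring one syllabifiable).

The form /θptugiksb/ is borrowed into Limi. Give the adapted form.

Substitution: /θ/ → /ŋ/, giving /ŋptugiksb/.
The consonants /ŋ/, /s/, /b/ cannot be parsed into a legal (C)(C)V(C) syllable (at most one coda consonant is licensed; onsets may contain at most 2 consonants).
Epenthesis after each stranded consonant: /ŋ/ → /ŋu/, /s/ → /si/, /b/ → /bi/.

ŋuptugiksibi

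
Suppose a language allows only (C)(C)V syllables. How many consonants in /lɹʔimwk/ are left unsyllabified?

4

The consonants /l/, /m/, /w/, /k/ cannot be parsed into a legal (C)(C)V syllable (no codas are permitted; onsets may contain at most 2 consonants).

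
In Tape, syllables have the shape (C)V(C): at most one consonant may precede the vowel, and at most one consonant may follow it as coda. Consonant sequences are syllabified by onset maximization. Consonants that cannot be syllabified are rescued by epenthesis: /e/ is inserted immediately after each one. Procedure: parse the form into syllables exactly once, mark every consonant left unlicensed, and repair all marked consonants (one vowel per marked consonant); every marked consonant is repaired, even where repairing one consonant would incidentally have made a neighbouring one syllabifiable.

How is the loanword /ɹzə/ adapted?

ɹezə

Under (C)V(C), the unsyllabifiable consonants are /ɹ/ (at most one coda consonant is licensed; onsets are limited to one consonant).
Inserting the epenthetic vowel yields /ɹ/ → /ɹe/.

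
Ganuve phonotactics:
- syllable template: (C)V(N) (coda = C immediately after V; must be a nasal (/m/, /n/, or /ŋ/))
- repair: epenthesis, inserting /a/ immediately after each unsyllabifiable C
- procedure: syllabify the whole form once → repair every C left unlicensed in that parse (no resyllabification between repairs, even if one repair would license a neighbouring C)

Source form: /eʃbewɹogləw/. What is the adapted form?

Syllabifying with onset maximization leaves /ʃ/, /w/, /g/, /w/ stranded (only a nasal (/m/, /n/, or /ŋ/) is licensed in coda position; onsets are limited to one consonant).
Epenthesis after each stranded consonant: /ʃ/ → /ʃa/, /w/ → /wa/, /g/ → /ga/, /w/ → /wa/.

eʃabewaɹogaləwa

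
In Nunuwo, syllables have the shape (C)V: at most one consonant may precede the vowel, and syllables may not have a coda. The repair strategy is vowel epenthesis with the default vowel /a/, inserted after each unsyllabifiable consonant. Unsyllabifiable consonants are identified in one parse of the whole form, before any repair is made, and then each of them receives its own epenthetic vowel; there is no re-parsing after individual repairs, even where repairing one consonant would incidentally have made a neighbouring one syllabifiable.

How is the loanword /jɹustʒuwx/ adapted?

The consonants /j/, /s/, /t/, /w/, /x/ cannot be parsed into a legal (C)V syllable (no codas are permitted; onsets are limited to one consonant).
Each unlicensed consonant becomes the onset of a new syllable: /j/ → /ja/, /s/ → /sa/, /t/ → /ta/, /w/ → /wa/, /x/ → /xa/.

jaɹusataʒuwaxa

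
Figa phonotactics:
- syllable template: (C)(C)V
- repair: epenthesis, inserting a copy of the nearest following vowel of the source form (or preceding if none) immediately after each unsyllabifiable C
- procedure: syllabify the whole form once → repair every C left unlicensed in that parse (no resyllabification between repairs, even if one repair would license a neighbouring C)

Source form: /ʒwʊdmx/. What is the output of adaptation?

ʒwʊdʊmʊxʊ

Syllabifying with onset maximization leaves /d/, /m/, /x/ stranded (no codas are permitted; onsets may contain at most 2 consonants).
Inserting the epenthetic vowel yields /d/ → /dʊ/, /m/ → /mʊ/, /x/ → /xʊ/.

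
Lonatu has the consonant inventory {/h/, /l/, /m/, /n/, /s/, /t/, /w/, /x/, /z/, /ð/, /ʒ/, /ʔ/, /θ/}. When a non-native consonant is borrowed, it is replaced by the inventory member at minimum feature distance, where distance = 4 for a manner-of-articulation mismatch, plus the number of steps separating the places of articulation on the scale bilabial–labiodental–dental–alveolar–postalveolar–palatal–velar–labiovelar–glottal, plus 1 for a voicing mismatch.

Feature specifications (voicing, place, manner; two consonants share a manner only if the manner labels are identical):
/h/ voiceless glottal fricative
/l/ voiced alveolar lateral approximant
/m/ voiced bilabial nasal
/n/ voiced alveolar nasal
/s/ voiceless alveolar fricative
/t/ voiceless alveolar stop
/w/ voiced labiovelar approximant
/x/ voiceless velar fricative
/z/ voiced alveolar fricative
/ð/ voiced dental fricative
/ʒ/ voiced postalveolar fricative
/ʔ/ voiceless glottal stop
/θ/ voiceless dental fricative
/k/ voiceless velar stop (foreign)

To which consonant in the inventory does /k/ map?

/ʔ/ is closest: same manner (stop), place distance 2 (velar→glottal), same voicing; total 2. Next closest is /t/ at distance 3.

ʔ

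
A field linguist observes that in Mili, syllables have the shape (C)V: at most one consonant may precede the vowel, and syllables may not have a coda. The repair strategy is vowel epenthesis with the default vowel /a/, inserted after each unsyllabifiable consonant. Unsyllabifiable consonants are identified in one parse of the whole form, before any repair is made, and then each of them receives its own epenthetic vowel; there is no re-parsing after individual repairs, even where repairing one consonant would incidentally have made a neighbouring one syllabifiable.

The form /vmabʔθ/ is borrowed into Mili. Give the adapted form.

The consonants /v/, /b/, /ʔ/, /θ/ cannot be parsed into a legal (C)V syllable (no codas are permitted; onsets are limited to one consonant).
Each unlicensed consonant becomes the onset of a new syllable: /v/ → /va/, /b/ → /ba/, /ʔ/ → /ʔa/, /θ/ → /θa/.

vamabaʔaθa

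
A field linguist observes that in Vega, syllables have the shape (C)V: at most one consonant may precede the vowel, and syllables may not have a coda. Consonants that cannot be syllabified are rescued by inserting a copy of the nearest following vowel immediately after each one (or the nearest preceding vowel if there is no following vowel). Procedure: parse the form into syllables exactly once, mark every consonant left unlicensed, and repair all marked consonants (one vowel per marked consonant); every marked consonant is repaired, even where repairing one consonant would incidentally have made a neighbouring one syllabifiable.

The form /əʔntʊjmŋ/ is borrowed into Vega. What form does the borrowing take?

əʔʊnʊtʊjʊmʊŋʊ

Under (C)V, the unsyllabifiable consonants are /ʔ/, /n/, /j/, /m/, /ŋ/ (no codas are permitted; onsets are limited to one consonant).
Epenthesis after each stranded consonant: /ʔ/ → /ʔʊ/, /n/ → /nʊ/, /j/ → /jʊ/, /m/ → /mʊ/, /ŋ/ → /ŋʊ/.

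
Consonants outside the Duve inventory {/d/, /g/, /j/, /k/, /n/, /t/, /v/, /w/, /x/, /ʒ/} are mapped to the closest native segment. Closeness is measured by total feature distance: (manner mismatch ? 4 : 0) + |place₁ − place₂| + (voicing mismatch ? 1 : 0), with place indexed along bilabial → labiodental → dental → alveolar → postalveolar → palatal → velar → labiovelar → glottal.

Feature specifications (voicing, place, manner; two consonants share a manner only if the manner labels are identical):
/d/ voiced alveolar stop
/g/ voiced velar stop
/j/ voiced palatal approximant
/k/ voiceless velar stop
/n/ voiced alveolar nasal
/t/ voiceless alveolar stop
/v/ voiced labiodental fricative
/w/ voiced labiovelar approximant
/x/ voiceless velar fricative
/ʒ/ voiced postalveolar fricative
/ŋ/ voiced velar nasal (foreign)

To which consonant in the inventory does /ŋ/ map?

/n/ is closest: same manner (nasal), place distance 3 (velar→alveolar), same voicing; total 3. Next closest is /g/ at distance 4.

n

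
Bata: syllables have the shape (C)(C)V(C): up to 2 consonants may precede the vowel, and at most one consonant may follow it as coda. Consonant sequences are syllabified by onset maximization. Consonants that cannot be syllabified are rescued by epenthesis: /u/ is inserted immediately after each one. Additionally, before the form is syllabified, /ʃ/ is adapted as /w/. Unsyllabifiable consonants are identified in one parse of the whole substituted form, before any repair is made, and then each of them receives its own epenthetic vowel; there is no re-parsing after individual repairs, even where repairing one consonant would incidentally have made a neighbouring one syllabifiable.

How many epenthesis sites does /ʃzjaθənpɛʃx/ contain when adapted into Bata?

After substitution the input is /wzjaθənpɛwx/.
The unsyllabifiable consonants are /w/, /x/; each receives one epenthetic vowel.

2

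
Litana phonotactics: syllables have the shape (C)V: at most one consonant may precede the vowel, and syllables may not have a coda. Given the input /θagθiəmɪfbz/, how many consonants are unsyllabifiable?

Syllabifying with onset maximization leaves /g/, /f/, /b/, /z/ stranded (no codas are permitted; onsets are limited to one consonant).

4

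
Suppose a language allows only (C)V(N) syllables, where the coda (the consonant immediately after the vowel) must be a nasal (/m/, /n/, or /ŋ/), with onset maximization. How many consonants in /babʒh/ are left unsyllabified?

The consonants /b/, /ʒ/, /h/ cannot be parsed into a legal (C)V(N) syllable (only a nasal (/m/, /n/, or /ŋ/) is licensed in coda position; onsets are limited to one consonant).

3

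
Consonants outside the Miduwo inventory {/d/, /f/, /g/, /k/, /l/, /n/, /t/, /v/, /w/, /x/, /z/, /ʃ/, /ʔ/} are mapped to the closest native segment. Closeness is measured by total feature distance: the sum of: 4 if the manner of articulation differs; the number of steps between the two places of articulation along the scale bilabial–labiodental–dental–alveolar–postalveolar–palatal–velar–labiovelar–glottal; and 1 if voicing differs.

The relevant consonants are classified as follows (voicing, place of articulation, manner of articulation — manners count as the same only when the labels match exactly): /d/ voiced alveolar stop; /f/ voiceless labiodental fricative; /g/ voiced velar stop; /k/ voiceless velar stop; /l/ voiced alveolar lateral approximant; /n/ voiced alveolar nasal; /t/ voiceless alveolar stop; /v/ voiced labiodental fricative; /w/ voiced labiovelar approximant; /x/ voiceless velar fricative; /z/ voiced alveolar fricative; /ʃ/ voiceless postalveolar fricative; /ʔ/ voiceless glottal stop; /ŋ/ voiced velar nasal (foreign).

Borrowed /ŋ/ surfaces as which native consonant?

/n/ is closest: same manner (nasal), place distance 3 (velar→alveolar), same voicing; total 3. Next closest is /g/ at distance 4.

n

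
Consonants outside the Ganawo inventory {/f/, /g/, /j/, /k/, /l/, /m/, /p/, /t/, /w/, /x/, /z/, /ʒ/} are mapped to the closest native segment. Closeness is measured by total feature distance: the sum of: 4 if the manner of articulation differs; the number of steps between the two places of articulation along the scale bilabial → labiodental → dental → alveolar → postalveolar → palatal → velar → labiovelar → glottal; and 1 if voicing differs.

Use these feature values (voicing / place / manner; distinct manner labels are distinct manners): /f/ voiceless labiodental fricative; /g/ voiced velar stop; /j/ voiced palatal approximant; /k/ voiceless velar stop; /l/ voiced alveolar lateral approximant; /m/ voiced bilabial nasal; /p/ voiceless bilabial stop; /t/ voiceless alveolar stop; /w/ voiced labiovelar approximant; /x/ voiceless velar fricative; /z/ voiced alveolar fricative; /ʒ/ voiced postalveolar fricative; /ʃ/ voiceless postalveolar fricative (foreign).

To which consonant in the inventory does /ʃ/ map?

ʒ

/ʒ/ is closest: same manner (fricative), place distance 0 (postalveolar→postalveolar), voicing differs (+1); total 1. Next closest is /x/ at distance 2.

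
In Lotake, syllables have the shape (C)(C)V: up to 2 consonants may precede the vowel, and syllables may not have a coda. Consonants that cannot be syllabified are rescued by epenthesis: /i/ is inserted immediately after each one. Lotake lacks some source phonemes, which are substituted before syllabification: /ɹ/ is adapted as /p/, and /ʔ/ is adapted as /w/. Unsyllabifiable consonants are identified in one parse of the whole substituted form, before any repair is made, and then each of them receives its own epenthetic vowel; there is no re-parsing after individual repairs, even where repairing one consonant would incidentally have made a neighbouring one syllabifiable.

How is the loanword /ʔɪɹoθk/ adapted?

Substitution: /ʔ/ → /w/, /ɹ/ → /p/, giving /wɪpoθk/.
The consonants /θ/, /k/ cannot be parsed into a legal (C)(C)V syllable (no codas are permitted; onsets may contain at most 2 consonants).
Inserting the epenthetic vowel yields /θ/ → /θi/, /k/ → /ki/.

wɪpoθiki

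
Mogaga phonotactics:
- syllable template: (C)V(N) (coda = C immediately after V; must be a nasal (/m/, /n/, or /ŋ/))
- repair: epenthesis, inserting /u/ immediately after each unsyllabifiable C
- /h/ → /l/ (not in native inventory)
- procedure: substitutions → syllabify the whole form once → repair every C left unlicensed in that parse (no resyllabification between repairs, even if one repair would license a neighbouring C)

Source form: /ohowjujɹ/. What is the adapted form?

Substitution: /h/ → /l/, giving /olowjujɹ/.
Under (C)V(N), the unsyllabifiable consonants are /w/, /j/, /ɹ/ (only a nasal (/m/, /n/, or /ŋ/) is licensed in coda position; onsets are limited to one consonant).
Inserting the epenthetic vowel yields /w/ → /wu/, /j/ → /ju/, /ɹ/ → /ɹu/.

olowujujuɹu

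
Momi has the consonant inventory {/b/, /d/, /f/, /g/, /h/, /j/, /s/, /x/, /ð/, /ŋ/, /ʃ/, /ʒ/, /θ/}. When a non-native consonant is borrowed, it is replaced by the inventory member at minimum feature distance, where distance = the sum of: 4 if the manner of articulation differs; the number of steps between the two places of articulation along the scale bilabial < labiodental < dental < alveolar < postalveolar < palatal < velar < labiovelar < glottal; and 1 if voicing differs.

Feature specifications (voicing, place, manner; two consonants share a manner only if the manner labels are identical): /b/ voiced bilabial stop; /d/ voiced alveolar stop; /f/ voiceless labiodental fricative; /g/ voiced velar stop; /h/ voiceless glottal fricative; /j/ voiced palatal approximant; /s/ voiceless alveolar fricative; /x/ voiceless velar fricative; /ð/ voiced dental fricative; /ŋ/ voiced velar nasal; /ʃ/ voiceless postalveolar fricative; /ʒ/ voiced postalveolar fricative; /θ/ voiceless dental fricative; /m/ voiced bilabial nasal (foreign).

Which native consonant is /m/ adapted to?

/b/ is closest: manner differs (nasal→stop, +4), place distance 0 (bilabial→bilabial), same voicing; total 4. Next closest is /f/ at distance 6.

b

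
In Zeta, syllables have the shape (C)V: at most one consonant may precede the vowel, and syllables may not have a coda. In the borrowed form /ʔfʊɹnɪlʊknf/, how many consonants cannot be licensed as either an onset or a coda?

The consonants /ʔ/, /ɹ/, /k/, /n/, /f/ cannot be parsed into a legal (C)V syllable (no codas are permitted; onsets are limited to one consonant).

5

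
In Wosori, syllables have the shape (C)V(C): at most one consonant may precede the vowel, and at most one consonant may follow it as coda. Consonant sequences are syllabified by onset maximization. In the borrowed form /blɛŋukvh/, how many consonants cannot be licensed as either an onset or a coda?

Syllabifying with onset maximization leaves /b/, /v/, /h/ stranded (at most one coda consonant is licensed; onsets are limited to one consonant).

3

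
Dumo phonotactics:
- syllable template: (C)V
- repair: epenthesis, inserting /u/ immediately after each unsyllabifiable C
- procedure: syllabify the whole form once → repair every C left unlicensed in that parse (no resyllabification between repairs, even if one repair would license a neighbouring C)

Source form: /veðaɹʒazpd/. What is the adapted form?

The consonants /ɹ/, /z/, /p/, /d/ cannot be parsed into a legal (C)V syllable (no codas are permitted; onsets are limited to one consonant).
Epenthesis after each stranded consonant: /ɹ/ → /ɹu/, /z/ → /zu/, /p/ → /pu/, /d/ → /du/.

veðaɹuʒazupudu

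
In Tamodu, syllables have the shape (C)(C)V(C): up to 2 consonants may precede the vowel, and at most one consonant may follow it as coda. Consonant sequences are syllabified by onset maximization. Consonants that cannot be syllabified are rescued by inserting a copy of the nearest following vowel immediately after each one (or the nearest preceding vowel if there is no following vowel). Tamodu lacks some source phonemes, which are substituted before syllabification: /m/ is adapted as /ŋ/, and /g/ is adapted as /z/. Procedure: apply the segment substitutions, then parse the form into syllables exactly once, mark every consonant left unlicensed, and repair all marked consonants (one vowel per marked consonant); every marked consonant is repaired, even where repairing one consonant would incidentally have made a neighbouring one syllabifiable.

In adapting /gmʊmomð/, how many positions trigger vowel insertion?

After substitution the input is /zŋʊŋoŋð/.
The unsyllabifiable consonants are /ð/; each receives one epenthetic vowel.

1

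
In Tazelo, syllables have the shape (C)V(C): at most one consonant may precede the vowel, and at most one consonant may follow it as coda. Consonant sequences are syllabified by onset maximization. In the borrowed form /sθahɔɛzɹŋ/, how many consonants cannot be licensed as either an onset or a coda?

3

Under (C)V(C), the unsyllabifiable consonants are /s/, /ɹ/, /ŋ/ (at most one coda consonant is licensed; onsets are limited to one consonant).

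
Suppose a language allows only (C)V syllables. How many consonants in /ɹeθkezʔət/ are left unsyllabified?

3

The consonants /θ/, /z/, /t/ cannot be parsed into a legal (C)V syllable (no codas are permitted; onsets are limited to one consonant).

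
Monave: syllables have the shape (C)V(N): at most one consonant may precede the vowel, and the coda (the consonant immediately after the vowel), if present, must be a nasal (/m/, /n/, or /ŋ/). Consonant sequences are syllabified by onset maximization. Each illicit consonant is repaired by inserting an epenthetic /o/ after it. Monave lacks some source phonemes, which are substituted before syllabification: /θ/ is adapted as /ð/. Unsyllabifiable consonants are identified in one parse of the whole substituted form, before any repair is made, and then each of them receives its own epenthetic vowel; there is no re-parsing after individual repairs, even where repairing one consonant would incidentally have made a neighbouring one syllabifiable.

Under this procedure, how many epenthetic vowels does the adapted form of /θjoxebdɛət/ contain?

3

After substitution the input is /ðjoxebdɛət/.
The unsyllabifiable consonants are /ð/, /b/, /t/; each receives one epenthetic vowel.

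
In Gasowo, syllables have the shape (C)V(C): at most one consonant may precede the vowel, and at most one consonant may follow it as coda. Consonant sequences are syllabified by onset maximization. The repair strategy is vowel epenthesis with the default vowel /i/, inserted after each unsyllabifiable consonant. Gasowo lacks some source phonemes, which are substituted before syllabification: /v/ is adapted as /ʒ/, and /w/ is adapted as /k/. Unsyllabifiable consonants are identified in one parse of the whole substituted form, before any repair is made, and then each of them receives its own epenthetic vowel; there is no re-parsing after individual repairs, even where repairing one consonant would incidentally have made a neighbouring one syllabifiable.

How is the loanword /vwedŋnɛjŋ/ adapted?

Substitution: /v/ → /ʒ/, /w/ → /k/, giving /ʒkedŋnɛjŋ/.
Syllabifying with onset maximization leaves /ʒ/, /ŋ/, /ŋ/ stranded (at most one coda consonant is licensed; onsets are limited to one consonant).
Each unlicensed consonant becomes the onset of a new syllable: /ʒ/ → /ʒi/, /ŋ/ → /ŋi/, /ŋ/ → /ŋi/.

ʒikedŋinɛjŋi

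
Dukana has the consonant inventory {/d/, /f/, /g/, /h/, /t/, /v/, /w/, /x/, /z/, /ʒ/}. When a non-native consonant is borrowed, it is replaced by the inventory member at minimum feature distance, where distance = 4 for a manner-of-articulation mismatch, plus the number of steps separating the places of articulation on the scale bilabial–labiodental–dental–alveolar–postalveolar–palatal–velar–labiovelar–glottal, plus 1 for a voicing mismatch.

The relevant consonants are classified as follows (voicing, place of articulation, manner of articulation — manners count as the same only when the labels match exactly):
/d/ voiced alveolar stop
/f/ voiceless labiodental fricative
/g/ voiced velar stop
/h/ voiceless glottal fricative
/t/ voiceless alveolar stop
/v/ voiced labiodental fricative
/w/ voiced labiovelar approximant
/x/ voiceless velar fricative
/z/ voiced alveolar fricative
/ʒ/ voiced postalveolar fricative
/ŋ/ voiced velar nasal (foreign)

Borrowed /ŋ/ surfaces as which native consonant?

/g/ is closest: manner differs (nasal→stop, +4), place distance 0 (velar→velar), same voicing; total 4. Next closest is /w/ at distance 5.

g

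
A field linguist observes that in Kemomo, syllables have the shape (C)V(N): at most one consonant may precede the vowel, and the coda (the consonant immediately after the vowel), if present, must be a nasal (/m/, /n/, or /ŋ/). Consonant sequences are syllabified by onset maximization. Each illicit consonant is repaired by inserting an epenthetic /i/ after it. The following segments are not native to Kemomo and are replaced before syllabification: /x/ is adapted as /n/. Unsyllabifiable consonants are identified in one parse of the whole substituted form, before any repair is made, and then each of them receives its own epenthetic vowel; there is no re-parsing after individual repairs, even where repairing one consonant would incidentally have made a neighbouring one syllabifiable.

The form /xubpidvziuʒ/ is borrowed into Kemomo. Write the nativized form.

Substitution: /x/ → /n/, giving /nubpidvziuʒ/.
Under (C)V(N), the unsyllabifiable consonants are /b/, /d/, /v/, /ʒ/ (only a nasal (/m/, /n/, or /ŋ/) is licensed in coda position; onsets are limited to one consonant).
Each unlicensed consonant becomes the onset of a new syllable: /b/ → /bi/, /d/ → /di/, /v/ → /vi/, /ʒ/ → /ʒi/.

nubipidiviziuʒi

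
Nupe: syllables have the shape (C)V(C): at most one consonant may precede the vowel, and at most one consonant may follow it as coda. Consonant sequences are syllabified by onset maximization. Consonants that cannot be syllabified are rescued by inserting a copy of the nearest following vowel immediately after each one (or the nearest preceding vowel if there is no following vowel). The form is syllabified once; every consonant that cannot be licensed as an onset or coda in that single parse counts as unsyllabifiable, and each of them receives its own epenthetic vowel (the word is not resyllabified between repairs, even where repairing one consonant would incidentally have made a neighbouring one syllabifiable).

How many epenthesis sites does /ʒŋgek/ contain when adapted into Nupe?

2

The unsyllabifiable consonants are /ʒ/, /ŋ/; each receives one epenthetic vowel.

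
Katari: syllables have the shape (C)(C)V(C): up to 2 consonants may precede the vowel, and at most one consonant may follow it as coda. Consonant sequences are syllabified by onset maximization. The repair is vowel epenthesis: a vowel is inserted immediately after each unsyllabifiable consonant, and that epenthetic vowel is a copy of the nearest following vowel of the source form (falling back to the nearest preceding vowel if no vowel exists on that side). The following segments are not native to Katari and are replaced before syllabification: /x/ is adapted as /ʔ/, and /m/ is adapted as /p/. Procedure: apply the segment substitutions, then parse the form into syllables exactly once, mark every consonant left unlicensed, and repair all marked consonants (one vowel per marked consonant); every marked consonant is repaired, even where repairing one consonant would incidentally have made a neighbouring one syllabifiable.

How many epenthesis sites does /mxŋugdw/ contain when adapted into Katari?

After substitution the input is /pʔŋugdw/.
The unsyllabifiable consonants are /p/, /d/, /w/; each receives one epenthetic vowel.

3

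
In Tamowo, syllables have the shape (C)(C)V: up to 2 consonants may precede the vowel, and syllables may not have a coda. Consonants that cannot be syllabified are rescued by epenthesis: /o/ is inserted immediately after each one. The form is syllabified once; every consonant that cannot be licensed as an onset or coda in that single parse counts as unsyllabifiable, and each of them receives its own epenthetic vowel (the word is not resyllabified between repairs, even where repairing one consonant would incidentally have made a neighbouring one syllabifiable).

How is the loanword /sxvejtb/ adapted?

soxvejotobo

The consonants /s/, /j/, /t/, /b/ cannot be parsed into a legal (C)(C)V syllable (no codas are permitted; onsets may contain at most 2 consonants).
Inserting the epenthetic vowel yields /s/ → /so/, /j/ → /jo/, /t/ → /to/, /b/ → /bo/.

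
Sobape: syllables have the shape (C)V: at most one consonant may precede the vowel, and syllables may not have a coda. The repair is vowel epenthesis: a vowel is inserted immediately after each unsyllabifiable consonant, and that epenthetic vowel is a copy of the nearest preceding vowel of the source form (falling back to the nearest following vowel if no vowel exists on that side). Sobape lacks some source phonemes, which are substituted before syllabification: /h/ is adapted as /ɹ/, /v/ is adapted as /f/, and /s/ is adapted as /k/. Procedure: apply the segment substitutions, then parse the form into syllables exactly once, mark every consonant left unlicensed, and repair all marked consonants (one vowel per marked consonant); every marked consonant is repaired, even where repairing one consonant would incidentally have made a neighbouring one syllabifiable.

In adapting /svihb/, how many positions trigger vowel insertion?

After substitution the input is /kfiɹb/.
The unsyllabifiable consonants are /k/, /ɹ/, /b/; each receives one epenthetic vowel.

3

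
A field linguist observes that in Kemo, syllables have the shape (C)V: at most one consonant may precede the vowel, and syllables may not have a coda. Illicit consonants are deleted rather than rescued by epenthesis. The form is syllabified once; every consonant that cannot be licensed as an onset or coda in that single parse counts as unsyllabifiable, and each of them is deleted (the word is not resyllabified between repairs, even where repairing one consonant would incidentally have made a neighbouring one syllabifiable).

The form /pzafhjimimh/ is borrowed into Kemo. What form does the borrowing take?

Under (C)V, the unsyllabifiable consonants are /p/, /f/, /h/, /m/, /h/ (no codas are permitted; onsets are limited to one consonant).
Deleting the stranded consonants removes /p/, /f/, /h/, /m/, /h/.

zajimi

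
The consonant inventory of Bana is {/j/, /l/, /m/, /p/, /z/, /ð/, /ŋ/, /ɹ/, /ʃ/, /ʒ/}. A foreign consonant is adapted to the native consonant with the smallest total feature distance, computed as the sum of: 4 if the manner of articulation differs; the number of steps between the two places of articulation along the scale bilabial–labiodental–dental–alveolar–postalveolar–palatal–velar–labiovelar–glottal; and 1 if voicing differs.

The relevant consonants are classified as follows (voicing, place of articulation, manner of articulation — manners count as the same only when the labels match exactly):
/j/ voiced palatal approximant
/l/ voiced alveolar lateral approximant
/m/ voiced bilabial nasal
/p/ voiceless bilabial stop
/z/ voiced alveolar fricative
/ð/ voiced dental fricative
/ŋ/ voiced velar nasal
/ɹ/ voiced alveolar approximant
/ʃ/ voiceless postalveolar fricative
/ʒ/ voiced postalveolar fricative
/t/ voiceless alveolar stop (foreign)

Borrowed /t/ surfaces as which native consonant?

/p/ is closest: same manner (stop), place distance 3 (alveolar→bilabial), same voicing; total 3. Next closest is /l/ at distance 5.

p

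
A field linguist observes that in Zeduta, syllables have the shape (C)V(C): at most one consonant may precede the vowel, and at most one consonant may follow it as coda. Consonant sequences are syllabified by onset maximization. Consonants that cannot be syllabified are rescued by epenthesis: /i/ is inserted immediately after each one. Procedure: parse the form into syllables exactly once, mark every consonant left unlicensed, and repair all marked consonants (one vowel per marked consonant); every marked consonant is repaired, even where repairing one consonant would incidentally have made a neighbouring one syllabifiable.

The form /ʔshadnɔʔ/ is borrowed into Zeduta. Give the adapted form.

ʔisihadnɔʔ

Syllabifying with onset maximization leaves /ʔ/, /s/ stranded (at most one coda consonant is licensed; onsets are limited to one consonant).
Epenthesis after each stranded consonant: /ʔ/ → /ʔi/, /s/ → /si/.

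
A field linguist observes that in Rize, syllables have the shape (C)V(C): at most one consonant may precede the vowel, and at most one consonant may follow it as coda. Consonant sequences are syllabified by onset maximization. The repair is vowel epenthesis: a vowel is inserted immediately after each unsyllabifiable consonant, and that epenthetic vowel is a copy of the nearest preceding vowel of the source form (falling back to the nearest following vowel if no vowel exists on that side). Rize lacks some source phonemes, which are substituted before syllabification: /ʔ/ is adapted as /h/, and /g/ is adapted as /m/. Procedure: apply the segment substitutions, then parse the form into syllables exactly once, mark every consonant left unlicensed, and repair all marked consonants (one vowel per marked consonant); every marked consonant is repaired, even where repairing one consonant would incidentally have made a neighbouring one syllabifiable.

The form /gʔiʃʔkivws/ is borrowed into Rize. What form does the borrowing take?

Substitution: /g/ → /m/, /ʔ/ → /h/, giving /mhiʃhkivws/.
Under (C)V(C), the unsyllabifiable consonants are /m/, /h/, /w/, /s/ (at most one coda consonant is licensed; onsets are limited to one consonant).
Inserting the epenthetic vowel yields /m/ → /mi/, /h/ → /hi/, /w/ → /wi/, /s/ → /si/.

mihiʃhikivwisi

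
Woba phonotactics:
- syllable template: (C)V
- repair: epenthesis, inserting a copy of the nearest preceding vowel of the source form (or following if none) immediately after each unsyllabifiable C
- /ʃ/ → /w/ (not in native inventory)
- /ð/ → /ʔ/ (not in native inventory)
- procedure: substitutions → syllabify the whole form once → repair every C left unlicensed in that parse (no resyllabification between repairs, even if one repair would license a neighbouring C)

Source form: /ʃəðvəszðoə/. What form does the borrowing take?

Substitution: /ʃ/ → /w/, /ð/ → /ʔ/, giving /wəʔvəszʔoə/.
The consonants /ʔ/, /s/, /z/ cannot be parsed into a legal (C)V syllable (no codas are permitted; onsets are limited to one consonant).
Inserting the epenthetic vowel yields /ʔ/ → /ʔə/, /s/ → /sə/, /z/ → /zə/.

wəʔəvəsəzəʔoə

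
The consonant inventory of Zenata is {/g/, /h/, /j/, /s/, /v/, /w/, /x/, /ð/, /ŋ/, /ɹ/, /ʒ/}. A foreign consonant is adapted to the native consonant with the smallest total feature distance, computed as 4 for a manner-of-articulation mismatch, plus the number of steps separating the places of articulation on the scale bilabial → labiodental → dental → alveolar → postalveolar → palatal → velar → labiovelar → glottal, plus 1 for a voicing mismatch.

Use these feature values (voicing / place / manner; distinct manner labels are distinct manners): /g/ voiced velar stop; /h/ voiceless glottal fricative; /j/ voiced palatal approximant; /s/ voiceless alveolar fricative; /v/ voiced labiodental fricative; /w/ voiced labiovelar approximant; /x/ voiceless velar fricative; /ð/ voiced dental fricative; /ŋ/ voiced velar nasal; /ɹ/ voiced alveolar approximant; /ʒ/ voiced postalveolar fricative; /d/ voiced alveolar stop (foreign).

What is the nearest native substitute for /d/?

/g/ is closest: same manner (stop), place distance 3 (alveolar→velar), same voicing; total 3. Next closest is /ɹ/ at distance 4.

g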